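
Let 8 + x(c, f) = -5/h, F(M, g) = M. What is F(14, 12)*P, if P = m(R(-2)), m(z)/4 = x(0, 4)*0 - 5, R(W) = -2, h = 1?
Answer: -280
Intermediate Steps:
x(c, f) = -13 (x(c, f) = -8 - 5/1 = -8 - 5*1 = -8 - 5 = -13)
m(z) = -20 (m(z) = 4*(-13*0 - 5) = 4*(0 - 5) = 4*(-5) = -20)
P = -20
F(14, 12)*P = 14*(-20) = -280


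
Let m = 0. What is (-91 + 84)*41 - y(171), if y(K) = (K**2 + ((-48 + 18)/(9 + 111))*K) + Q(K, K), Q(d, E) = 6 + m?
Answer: -117965/4 ≈ -29491.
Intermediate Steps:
Q(d, E) = 6 (Q(d, E) = 6 + 0 = 6)
y(K) = 6 + K**2 - K/4 (y(K) = (K**2 + ((-48 + 18)/(9 + 111))*K) + 6 = (K**2 + (-30/120)*K) + 6 = (K**2 + (-30*1/120)*K) + 6 = (K**2 - K/4) + 6 = 6 + K**2 - K/4)
(-91 + 84)*41 - y(171) = (-91 + 84)*41 - (6 + 171**2 - 1/4*171) = -7*41 - (6 + 29241 - 171/4) = -287 - 1*116817/4 = -287 - 116817/4 = -117965/4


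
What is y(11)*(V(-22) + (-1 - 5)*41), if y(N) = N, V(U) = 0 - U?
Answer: -2464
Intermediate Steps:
V(U) = -U
y(11)*(V(-22) + (-1 - 5)*41) = 11*(-1*(-22) + (-1 - 5)*41) = 11*(22 - 6*41) = 11*(22 - 246) = 11*(-224) = -2464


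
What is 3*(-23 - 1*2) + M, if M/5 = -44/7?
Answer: -745/7 ≈ -106.43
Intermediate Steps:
M = -220/7 (M = 5*(-44/7) = -220/7 ≈ -31.429)
3*(-23 - 1*2) + M = 3*(-23 - 1*2) - 220/7 = 3*(-23 - 2) - 220/7 = 3*(-25) - 220/7 = -75 - 220/7 = -745/7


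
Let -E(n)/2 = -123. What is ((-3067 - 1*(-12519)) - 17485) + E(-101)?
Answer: -7787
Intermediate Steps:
E(n) = 246 (E(n) = -2*(-123) = 246)
((-3067 - 1*(-12519)) - 17485) + E(-101) = ((-3067 - 1*(-12519)) - 17485) + 246 = ((-3067 + 12519) - 17485) + 246 = (9452 - 17485) + 246 = -8033 + 246 = -7787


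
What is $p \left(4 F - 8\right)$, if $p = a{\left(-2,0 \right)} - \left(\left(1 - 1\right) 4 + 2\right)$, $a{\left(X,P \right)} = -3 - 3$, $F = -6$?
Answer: $256$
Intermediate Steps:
$a{\left(X,P \right)} = -6$ ($a{\left(X,P \right)} = -3 - 3 = -6$)
$p = -8$ ($p = -6 - \left(\left(1 - 1\right) 4 + 2\right) = -6 - \left(0 \cdot 4 + 2\right) = -6 - \left(0 + 2\right) = -6 - 2 = -8$)
$p \left(4 F - 8\right) = - 8 \left(4 \left(-6\right) - 8\right) = - 8 \left(-24 - 8\right) = \left(-8\right) \left(-32\right) = 256$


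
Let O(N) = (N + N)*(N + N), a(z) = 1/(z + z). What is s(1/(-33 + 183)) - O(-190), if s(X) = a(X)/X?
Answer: -133150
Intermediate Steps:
a(z) = 1/(2*z)
s(X) = 1/(2*X²) (s(X) = (1/(2*X))/X = 1/(2*X²))
O(N) = 4*N² (O(N) = (2*N)*(2*N) = 4*N²)
s(1/(-33 + 183)) - O(-190) = 1/(2*(1/(-33 + 183))²) - 4*(-190)² = 1/(2*(1/150)²) - 4*36100 = 1/(2*150⁻²) - 1*144400 = (½)*22500 - 144400 = 11250 - 144400 = -133150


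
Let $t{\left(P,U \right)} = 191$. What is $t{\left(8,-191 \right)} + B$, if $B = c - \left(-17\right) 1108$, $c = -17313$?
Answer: $1714$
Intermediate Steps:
$B = 1523$ ($B = -17313 - \left(-17\right) 1108 = -17313 - -18836 = -17313 + 18836 = 1523$)
$t{\left(8,-191 \right)} + B = 191 + 1523 = 1714$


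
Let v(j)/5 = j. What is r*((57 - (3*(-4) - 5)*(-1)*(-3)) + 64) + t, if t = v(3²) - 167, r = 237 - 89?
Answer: 25334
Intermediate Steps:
v(j) = 5*j
r = 148
t = -122 (t = 5*3² - 167 = 5*9 - 167 = 45 - 167 = -122)
r*((57 - (3*(-4) - 5)*(-1)*(-3)) + 64) + t = 148*((57 - (3*(-4) - 5)*(-1)*(-3)) + 64) - 122 = 148*((57 - (-12 - 5)*(-1)*(-3)) + 64) - 122 = 148*((57 - (-17*(-1))*(-3)) + 64) - 122 = 148*((57 - 17*(-3)) + 64) - 122 = 148*((57 - 1*(-51)) + 64) - 122 = 148*((57 + 51) + 64) - 122 = 148*(108 + 64) - 122 = 148*172 - 122 = 25456 - 122 = 25334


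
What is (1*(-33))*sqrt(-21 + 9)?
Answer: -66*I*sqrt(3) ≈ -114.32*I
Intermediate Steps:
(1*(-33))*sqrt(-21 + 9) = -66*I*sqrt(3)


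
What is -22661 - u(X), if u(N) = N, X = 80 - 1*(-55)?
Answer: -22796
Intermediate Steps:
X = 135 (X = 80 + 55 = 135)
-22661 - u(X) = -22661 - 1*135 = -22661 - 135 = -22796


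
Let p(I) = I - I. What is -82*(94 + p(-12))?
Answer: -7708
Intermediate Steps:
p(I) = 0
-82*(94 + p(-12)) = -82*(94 + 0) = -82*94 = -7708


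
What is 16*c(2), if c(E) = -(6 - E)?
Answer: -64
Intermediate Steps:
c(E) = -6 + E
16*c(2) = 16*(-6 + 2) = 16*(-4) = -64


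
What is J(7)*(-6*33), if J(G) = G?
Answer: -1386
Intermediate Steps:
J(7)*(-6*33) = 7*(-6*33) = 7*(-198) = -1386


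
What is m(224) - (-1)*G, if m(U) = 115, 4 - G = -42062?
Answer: 42181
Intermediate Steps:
G = 42066 (G = 4 - 1*(-42062) = 4 + 42062 = 42066)
m(224) - (-1)*G = 115 - (-1)*42066 = 115 - 1*(-42066) = 115 + 42066 = 42181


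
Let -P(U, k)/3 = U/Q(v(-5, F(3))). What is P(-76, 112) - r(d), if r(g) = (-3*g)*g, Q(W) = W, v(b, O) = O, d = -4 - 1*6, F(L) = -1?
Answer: 72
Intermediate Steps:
d = -10 (d = -4 - 6 = -10)
P(U, k) = 3*U (P(U, k) = -3*U/(-1) = -3*U*(-1) = -(-3)*U = 3*U)
r(g) = -3*g²
P(-76, 112) - r(d) = 3*(-76) - (-3)*(-10)² = -228 - (-3)*100 = -228 - 1*(-300) = -228 + 300 = 72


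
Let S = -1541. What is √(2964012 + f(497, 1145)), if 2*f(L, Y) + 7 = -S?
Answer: √2964779 ≈ 1721.9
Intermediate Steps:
f(L, Y) = 767 (f(L, Y) = -7/2 + (-1*(-1541))/2 = -7/2 + (½)*1541 = -7/2 + 1541/2 = 767)
√(2964012 + f(497, 1145)) = √(2964012 + 767) = √2964779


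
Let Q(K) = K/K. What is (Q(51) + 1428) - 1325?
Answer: 104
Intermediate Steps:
Q(K) = 1
(Q(51) + 1428) - 1325 = (1 + 1428) - 1325 = 1429 - 1325 = 104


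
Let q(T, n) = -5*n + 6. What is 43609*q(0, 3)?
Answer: -392481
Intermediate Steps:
q(T, n) = 6 - 5*n
43609*q(0, 3) = 43609*(6 - 5*3) = 43609*(6 - 15) = 43609*(-9) = -392481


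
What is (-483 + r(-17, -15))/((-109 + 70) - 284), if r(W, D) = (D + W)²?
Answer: -541/323 ≈ -1.6749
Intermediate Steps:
(-483 + r(-17, -15))/((-109 + 70) - 284) = (-483 + (-15 - 17)²)/((-109 + 70) - 284) = (-483 + (-32)²)/(-39 - 284) = (-483 + 1024)/(-323) = 541*(-1/323) = -541/323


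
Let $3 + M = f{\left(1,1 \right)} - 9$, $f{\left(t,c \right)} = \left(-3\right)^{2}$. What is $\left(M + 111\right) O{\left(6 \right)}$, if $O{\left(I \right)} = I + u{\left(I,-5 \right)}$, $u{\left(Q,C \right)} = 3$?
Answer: $972$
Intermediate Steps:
$f{\left(t,c \right)} = 9$
$M = -3$ ($M = -3 + \left(9 - 9\right) = -3 + 0 = -3$)
$O{\left(I \right)} = 3 + I$ ($O{\left(I \right)} = I + 3 = 3 + I$)
$\left(M + 111\right) O{\left(6 \right)} = \left(-3 + 111\right) \left(3 + 6\right) = 108 \cdot 9 = 972$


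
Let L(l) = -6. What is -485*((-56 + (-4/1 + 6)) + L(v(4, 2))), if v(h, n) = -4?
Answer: 29100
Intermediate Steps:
-485*((-56 + (-4/1 + 6)) + L(v(4, 2))) = -485*((-56 + (-4/1 + 6)) - 6) = -485*((-56 + (1*(-4) + 6)) - 6) = -485*((-56 + (-4 + 6)) - 6) = -485*((-56 + 2) - 6) = -485*(-54 - 6) = -485*(-60) = 29100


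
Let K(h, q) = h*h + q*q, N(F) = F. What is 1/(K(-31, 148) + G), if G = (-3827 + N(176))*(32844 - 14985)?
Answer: -1/65180344 ≈ -1.5342e-8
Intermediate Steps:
K(h, q) = h² + q²
G = -65203209 (G = (-3827 + 176)*(32844 - 14985) = -3651*17859 = -65203209)
1/(K(-31, 148) + G) = 1/(((-31)² + 148²) - 65203209) = 1/((961 + 21904) - 65203209) = 1/(22865 - 65203209) = 1/(-65180344) = -1/65180344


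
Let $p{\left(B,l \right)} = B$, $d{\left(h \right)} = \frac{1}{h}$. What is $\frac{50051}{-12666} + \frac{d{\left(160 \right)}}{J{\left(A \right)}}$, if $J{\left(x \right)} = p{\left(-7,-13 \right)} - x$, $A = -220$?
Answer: $- \frac{94762523}{23980960} \approx -3.9516$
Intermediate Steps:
$J{\left(x \right)} = -7 - x$
$\frac{50051}{-12666} + \frac{d{\left(160 \right)}}{J{\left(A \right)}} = \frac{50051}{-12666} + \frac{1}{160 \left(-7 - -220\right)} = 50051 \left(- \frac{1}{12666}\right) + \frac{1}{160 \left(-7 + 220\right)} = - \frac{50051}{12666} + \frac{1}{160 \cdot 213} = - \frac{50051}{12666} + \frac{1}{160} \cdot \frac{1}{213} = - \frac{50051}{12666} + \frac{1}{34080} = - \frac{94762523}{23980960}$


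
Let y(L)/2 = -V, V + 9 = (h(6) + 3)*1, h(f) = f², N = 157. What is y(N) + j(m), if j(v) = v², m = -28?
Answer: 724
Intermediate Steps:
V = 30 (V = -9 + (6² + 3)*1 = -9 + (36 + 3)*1 = -9 + 39*1 = -9 + 39 = 30)
y(L) = -60 (y(L) = 2*(-1*30) = 2*(-30) = -60)
y(N) + j(m) = -60 + (-28)² = -60 + 784 = 724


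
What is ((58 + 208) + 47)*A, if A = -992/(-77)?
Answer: 310496/77 ≈ 4032.4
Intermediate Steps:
A = 992/77 (A = -992*(-1/77) = 992/77 ≈ 12.883)
((58 + 208) + 47)*A = ((58 + 208) + 47)*(992/77) = (266 + 47)*(992/77) = 313*(992/77) = 310496/77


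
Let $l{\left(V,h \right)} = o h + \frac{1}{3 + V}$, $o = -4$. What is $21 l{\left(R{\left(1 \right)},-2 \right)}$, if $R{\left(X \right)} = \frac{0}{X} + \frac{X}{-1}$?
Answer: $\frac{357}{2} \approx 178.5$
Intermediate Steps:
$R{\left(X \right)} = - X$ ($R{\left(X \right)} = 0 + X \left(-1\right) = 0 - X = - X$)
$l{\left(V,h \right)} = \frac{1}{3 + V} - 4 h$ ($l{\left(V,h \right)} = - 4 h + \frac{1}{3 + V} = \frac{1}{3 + V} - 4 h$)
$21 l{\left(R{\left(1 \right)},-2 \right)} = 21 \frac{1 - -24 - 4 \left(\left(-1\right) 1\right) \left(-2\right)}{3 - 1} = 21 \frac{1 + 24 - \left(-4\right) \left(-2\right)}{3 - 1} = 21 \frac{1 + 24 - 8}{2} = 21 \cdot \frac{1}{2} \cdot 17 = 21 \cdot \frac{17}{2} = \frac{357}{2}$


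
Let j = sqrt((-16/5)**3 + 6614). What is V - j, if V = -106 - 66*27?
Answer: -1888 - 3*sqrt(457030)/25 ≈ -1969.1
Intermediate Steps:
V = -1888 (V = -106 - 1782 = -1888)
j = 3*sqrt(457030)/25 (j = sqrt((-16*1/5)**3 + 6614) = sqrt((-16/5)**3 + 6614) = sqrt(-4096/125 + 6614) = sqrt(822654/125) = 3*sqrt(457030)/25 ≈ 81.125)
V - j = -1888 - 3*sqrt(457030)/25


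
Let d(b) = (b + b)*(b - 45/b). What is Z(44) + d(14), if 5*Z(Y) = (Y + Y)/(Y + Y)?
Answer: 1511/5 ≈ 302.20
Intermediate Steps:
d(b) = 2*b*(b - 45/b) (d(b) = (2*b)*(b - 45/b) = 2*b*(b - 45/b))
Z(Y) = ⅕ (Z(Y) = ((Y + Y)/(Y + Y))/5 = ((2*Y)/((2*Y)))/5 = ((2*Y)*(1/(2*Y)))/5 = (⅕)*1 = ⅕)
Z(44) + d(14) = ⅕ + (-90 + 2*14²) = ⅕ + (-90 + 2*196) = ⅕ + (-90 + 392) = ⅕ + 302 = 1511/5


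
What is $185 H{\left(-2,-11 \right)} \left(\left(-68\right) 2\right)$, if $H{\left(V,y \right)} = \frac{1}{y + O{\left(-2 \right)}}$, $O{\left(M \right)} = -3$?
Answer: $\frac{12580}{7} \approx 1797.1$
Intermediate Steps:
$H{\left(V,y \right)} = \frac{1}{-3 + y}$ ($H{\left(V,y \right)} = \frac{1}{y - 3} = \frac{1}{-3 + y}$)
$185 H{\left(-2,-11 \right)} \left(\left(-68\right) 2\right) = \frac{185}{-3 - 11} \left(\left(-68\right) 2\right) = \frac{185}{-14} \left(-136\right) = 185 \left(- \frac{1}{14}\right) \left(-136\right) = \left(- \frac{185}{14}\right) \left(-136\right) = \frac{12580}{7}$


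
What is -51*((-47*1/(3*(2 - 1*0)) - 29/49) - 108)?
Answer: 581893/98 ≈ 5937.7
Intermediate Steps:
-51*((-47*1/(3*(2 - 1*0)) - 29/49) - 108) = -51*((-47*1/(3*(2 + 0)) - 29*1/49) - 108) = -51*((-47/(3*2) - 29/49) - 108) = -51*((-47/6 - 29/49) - 108) = -51*(-2477/294 - 108) = -51*(-34229/294) = 581893/98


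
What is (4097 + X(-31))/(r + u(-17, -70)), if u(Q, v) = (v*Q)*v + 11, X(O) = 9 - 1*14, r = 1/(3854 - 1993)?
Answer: -1903803/38750207 ≈ -0.049130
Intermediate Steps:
r = 1/1861 ≈ 0.00053735
X(O) = -5 (X(O) = 9 - 14 = -5)
u(Q, v) = 11 + Q*v**2 (u(Q, v) = (Q*v)*v + 11 = Q*v**2 + 11 = 11 + Q*v**2)
(4097 + X(-31))/(r + u(-17, -70)) = (4097 - 5)/(1/1861 + (11 - 17*(-70)**2)) = 4092/(1/1861 + (11 - 17*4900)) = 4092/(1/1861 + (11 - 83300)) = 4092/(1/1861 - 83289) = 4092/(-155000828/1861) = 4092*(-1861/155000828) = -1903803/38750207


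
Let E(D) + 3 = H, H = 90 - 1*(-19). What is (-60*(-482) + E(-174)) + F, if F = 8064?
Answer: 37090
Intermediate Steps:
H = 109 (H = 90 + 19 = 109)
E(D) = 106 (E(D) = -3 + 109 = 106)
(-60*(-482) + E(-174)) + F = (-60*(-482) + 106) + 8064 = (28920 + 106) + 8064 = 29026 + 8064 = 37090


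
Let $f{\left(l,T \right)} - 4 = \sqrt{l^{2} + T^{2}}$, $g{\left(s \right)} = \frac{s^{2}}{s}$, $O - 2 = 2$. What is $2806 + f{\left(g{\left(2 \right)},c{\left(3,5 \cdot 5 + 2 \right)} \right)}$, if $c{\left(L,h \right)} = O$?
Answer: $2810 + 2 \sqrt{5} \approx 2814.5$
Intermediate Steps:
$O = 4$ ($O = 2 + 2 = 4$)
$g{\left(s \right)} = s$
$c{\left(L,h \right)} = 4$
$f{\left(l,T \right)} = 4 + \sqrt{T^{2} + l^{2}}$ ($f{\left(l,T \right)} = 4 + \sqrt{l^{2} + T^{2}} = 4 + \sqrt{T^{2} + l^{2}}$)
$2806 + f{\left(g{\left(2 \right)},c{\left(3,5 \cdot 5 + 2 \right)} \right)} = 2806 + \left(4 + \sqrt{4^{2} + 2^{2}}\right) = 2806 + \left(4 + \sqrt{16 + 4}\right) = 2806 + \left(4 + \sqrt{20}\right) = 2806 + \left(4 + 2 \sqrt{5}\right) = 2810 + 2 \sqrt{5}$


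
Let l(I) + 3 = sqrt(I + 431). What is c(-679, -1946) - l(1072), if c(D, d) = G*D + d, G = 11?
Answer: -9412 - 3*sqrt(167) ≈ -9450.8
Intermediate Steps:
l(I) = -3 + sqrt(431 + I) (l(I) = -3 + sqrt(I + 431) = -3 + sqrt(431 + I))
c(D, d) = d + 11*D (c(D, d) = 11*D + d = d + 11*D)
c(-679, -1946) - l(1072) = (-1946 + 11*(-679)) - (-3 + sqrt(431 + 1072)) = (-1946 - 7469) - (-3 + sqrt(1503)) = -9415 - (-3 + 3*sqrt(167)) = -9415 + (3 - 3*sqrt(167)) = -9412 - 3*sqrt(167)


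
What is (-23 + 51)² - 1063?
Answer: -279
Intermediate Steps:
(-23 + 51)² - 1063 = 28² - 1063 = 784 - 1063 = -279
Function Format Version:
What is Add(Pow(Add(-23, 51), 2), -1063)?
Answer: -279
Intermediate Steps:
Add(Pow(Add(-23, 51), 2), -1063) = Add(Pow(28, 2), -1063) = Add(784, -1063) = -279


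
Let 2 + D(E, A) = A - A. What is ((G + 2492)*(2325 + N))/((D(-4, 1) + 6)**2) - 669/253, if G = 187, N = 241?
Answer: 869595369/2024 ≈ 4.2964e+5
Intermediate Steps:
D(E, A) = -2 (D(E, A) = -2 + (A - A) = -2 + 0 = -2)
((G + 2492)*(2325 + N))/((D(-4, 1) + 6)**2) - 669/253 = ((187 + 2492)*(2325 + 241))/((-2 + 6)**2) - 669/253 = (2679*2566)/(4**2) - 669*1/253 = 6874314/16 - 669/253 = 6874314*(1/16) - 669/253 = 3437157/8 - 669/253 = 869595369/2024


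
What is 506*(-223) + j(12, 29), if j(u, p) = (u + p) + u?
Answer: -112785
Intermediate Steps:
j(u, p) = p + 2*u (j(u, p) = (p + u) + u = p + 2*u)
506*(-223) + j(12, 29) = 506*(-223) + (29 + 2*12) = -112838 + (29 + 24) = -112838 + 53 = -112785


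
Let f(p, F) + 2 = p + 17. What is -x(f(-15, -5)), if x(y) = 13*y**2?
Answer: 0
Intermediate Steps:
f(p, F) = 15 + p (f(p, F) = -2 + (p + 17) = -2 + (17 + p) = 15 + p)
-x(f(-15, -5)) = -13*(15 - 15)**2 = -13*0**2 = -13*0 = -1*0 = 0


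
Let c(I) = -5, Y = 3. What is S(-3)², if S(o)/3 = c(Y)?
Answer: 225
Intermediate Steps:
S(o) = -15 (S(o) = 3*(-5) = -15)
S(-3)² = (-15)² = 225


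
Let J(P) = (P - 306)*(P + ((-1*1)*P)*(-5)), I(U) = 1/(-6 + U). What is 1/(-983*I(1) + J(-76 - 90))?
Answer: 5/2351543 ≈ 2.1263e-6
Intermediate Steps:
J(P) = 6*P*(-306 + P) (J(P) = (-306 + P)*(P - P*(-5)) = (-306 + P)*(P + 5*P) = (-306 + P)*(6*P) = 6*P*(-306 + P))
1/(-983*I(1) + J(-76 - 90)) = 1/(-983/(-6 + 1) + 6*(-76 - 90)*(-306 + (-76 - 90))) = 1/(-983/(-5) + 6*(-166)*(-306 - 166)) = 1/(-983*(-1/5) + 6*(-166)*(-472)) = 1/(983/5 + 470112) = 1/(2351543/5) = 5/2351543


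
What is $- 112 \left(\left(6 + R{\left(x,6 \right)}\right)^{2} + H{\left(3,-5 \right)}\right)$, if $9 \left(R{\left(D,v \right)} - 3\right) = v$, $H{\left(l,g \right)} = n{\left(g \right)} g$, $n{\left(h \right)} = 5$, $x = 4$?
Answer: $- \frac{68992}{9} \approx -7665.8$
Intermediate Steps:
$H{\left(l,g \right)} = 5 g$
$R{\left(D,v \right)} = 3 + \frac{v}{9}$
$- 112 \left(\left(6 + R{\left(x,6 \right)}\right)^{2} + H{\left(3,-5 \right)}\right) = - 112 \left(\left(6 + \left(3 + \frac{1}{9} \cdot 6\right)\right)^{2} + 5 \left(-5\right)\right) = - 112 \left(\left(6 + \left(3 + \frac{2}{3}\right)\right)^{2} - 25\right) = - 112 \left(\left(6 + \frac{11}{3}\right)^{2} - 25\right) = - 112 \left(\left(\frac{29}{3}\right)^{2} - 25\right) = - 112 \left(\frac{841}{9} - 25\right) = \left(-112\right) \frac{616}{9} = - \frac{68992}{9}$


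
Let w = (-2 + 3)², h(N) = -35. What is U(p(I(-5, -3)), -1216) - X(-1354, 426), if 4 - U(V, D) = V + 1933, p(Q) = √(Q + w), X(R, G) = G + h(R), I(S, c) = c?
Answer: -2320 - I*√2 ≈ -2320.0 - 1.4142*I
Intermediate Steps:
w = 1 (w = 1² = 1)
X(R, G) = -35 + G (X(R, G) = G - 35 = -35 + G)
p(Q) = √(1 + Q) (p(Q) = √(Q + 1) = √(1 + Q))
U(V, D) = -1929 - V (U(V, D) = 4 - (V + 1933) = 4 - (1933 + V) = 4 + (-1933 - V) = -1929 - V)
U(p(I(-5, -3)), -1216) - X(-1354, 426) = (-1929 - √(1 - 3)) - (-35 + 426) = (-1929 - √(-2)) - 1*391 = (-1929 - I*√2) - 391 = -2320 - I*√2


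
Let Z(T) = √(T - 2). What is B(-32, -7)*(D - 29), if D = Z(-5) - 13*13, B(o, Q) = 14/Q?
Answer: 396 - 2*I*√7 ≈ 396.0 - 5.2915*I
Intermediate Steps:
Z(T) = √(-2 + T)
D = -169 + I*√7 (D = √(-2 - 5) - 13*13 = √(-7) - 169 = I*√7 - 169 = -169 + I*√7 ≈ -169.0 + 2.6458*I)
B(-32, -7)*(D - 29) = (14/(-7))*((-169 + I*√7) - 29) = (14*(-⅐))*(-198 + I*√7) = -2*(-198 + I*√7) = 396 - 2*I*√7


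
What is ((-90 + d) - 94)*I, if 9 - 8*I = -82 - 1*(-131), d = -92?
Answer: 1380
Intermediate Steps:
I = -5 (I = 9/8 - (-82 - 1*(-131))/8 = 9/8 - (-82 + 131)/8 = 9/8 - ⅛*49 = 9/8 - 49/8 = -5)
((-90 + d) - 94)*I = ((-90 - 92) - 94)*(-5) = (-182 - 94)*(-5) = -276*(-5) = 1380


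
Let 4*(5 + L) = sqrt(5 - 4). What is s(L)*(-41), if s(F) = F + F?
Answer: 779/2 ≈ 389.50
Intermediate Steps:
L = -19/4 (L = -5 + sqrt(5 - 4)/4 = -5 + sqrt(1)/4 = -5 + (1/4)*1 = -5 + 1/4 = -19/4 ≈ -4.7500)
s(F) = 2*F
s(L)*(-41) = (2*(-19/4))*(-41) = -19/2*(-41) = 779/2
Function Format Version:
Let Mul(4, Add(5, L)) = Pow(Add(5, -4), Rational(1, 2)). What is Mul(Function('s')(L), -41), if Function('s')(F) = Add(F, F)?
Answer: Rational(779, 2) ≈ 389.50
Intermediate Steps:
L = Rational(-19, 4) (L = Add(-5, Mul(Rational(1, 4), Pow(Add(5, -4), Rational(1, 2)))) = Add(-5, Mul(Rational(1, 4), Pow(1, Rational(1, 2)))) = Add(-5, Mul(Rational(1, 4), 1)) = Add(-5, Rational(1, 4)) = Rational(-19, 4) ≈ -4.7500)
Function('s')(F) = Mul(2, F)
Mul(Function('s')(L), -41) = Mul(Mul(2, Rational(-19, 4)), -41) = Mul(Rational(-19, 2), -41) = Rational(779, 2)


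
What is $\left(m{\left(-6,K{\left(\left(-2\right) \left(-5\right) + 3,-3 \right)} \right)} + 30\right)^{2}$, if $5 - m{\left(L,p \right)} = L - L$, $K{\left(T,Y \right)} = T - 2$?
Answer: $1225$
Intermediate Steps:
$K{\left(T,Y \right)} = -2 + T$ ($K{\left(T,Y \right)} = T - 2 = -2 + T$)
$m{\left(L,p \right)} = 5$ ($m{\left(L,p \right)} = 5 - \left(L - L\right) = 5 - 0 = 5 + 0 = 5$)
$\left(m{\left(-6,K{\left(\left(-2\right) \left(-5\right) + 3,-3 \right)} \right)} + 30\right)^{2} = \left(5 + 30\right)^{2} = 35^{2} = 1225$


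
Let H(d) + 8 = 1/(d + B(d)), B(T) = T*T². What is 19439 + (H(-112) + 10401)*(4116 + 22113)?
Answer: 54719771750173/200720 ≈ 2.7262e+8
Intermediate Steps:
B(T) = T³
H(d) = -8 + 1/(d + d³)
19439 + (H(-112) + 10401)*(4116 + 22113) = 19439 + ((1 - 8*(-112) - 8*(-112)³)/(-112 + (-112)³) + 10401)*(4116 + 22113) = 19439 + ((1 + 896 - 8*(-1404928))/(-112 - 1404928) + 10401)*26229 = 19439 + ((1 + 896 + 11239424)/(-1405040) + 10401)*26229 = 19439 + (-1/1405040*11240321 + 10401)*26229 = 19439 + (-11240321/1405040 + 10401)*26229 = 19439 + (14602580719/1405040)*26229 = 19439 + 54715869954093/200720 = 54719771750173/200720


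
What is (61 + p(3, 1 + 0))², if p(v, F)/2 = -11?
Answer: 1521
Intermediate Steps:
p(v, F) = -22 (p(v, F) = 2*(-11) = -22)
(61 + p(3, 1 + 0))² = (61 - 22)² = 39² = 1521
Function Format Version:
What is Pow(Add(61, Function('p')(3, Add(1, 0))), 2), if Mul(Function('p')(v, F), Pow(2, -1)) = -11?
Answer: 1521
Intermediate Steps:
Function('p')(v, F) = -22 (Function('p')(v, F) = Mul(2, -11) = -22)
Pow(Add(61, Function('p')(3, Add(1, 0))), 2) = Pow(Add(61, -22), 2) = Pow(39, 2) = 1521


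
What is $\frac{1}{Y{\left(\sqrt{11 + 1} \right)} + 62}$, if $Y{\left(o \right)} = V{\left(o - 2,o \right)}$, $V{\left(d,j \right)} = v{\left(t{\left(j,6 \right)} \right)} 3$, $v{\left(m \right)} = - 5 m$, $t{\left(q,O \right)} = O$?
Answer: $- \frac{1}{28} \approx -0.035714$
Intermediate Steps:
$V{\left(d,j \right)} = -90$ ($V{\left(d,j \right)} = \left(-5\right) 6 \cdot 3 = \left(-30\right) 3 = -90$)
$Y{\left(o \right)} = -90$
$\frac{1}{Y{\left(\sqrt{11 + 1} \right)} + 62} = \frac{1}{-90 + 62} = \frac{1}{-28} = - \frac{1}{28}$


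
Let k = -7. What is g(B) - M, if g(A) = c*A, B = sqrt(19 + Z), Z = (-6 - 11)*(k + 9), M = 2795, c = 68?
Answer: -2795 + 68*I*sqrt(15) ≈ -2795.0 + 263.36*I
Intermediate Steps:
Z = -34 (Z = (-6 - 11)*(-7 + 9) = -17*2 = -34)
B = I*sqrt(15) (B = sqrt(19 - 34) = sqrt(-15) = I*sqrt(15) ≈ 3.873*I)
g(A) = 68*A
g(B) - M = 68*(I*sqrt(15)) - 1*2795 = 68*I*sqrt(15) - 2795 = -2795 + 68*I*sqrt(15)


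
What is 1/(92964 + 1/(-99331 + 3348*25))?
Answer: 15631/1453120283 ≈ 1.0757e-5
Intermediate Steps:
1/(92964 + 1/(-99331 + 3348*25)) = 1/(92964 + 1/(-99331 + 83700)) = 1/(92964 + 1/(-15631)) = 1/(92964 - 1/15631) = 1/(1453120283/15631) = 15631/1453120283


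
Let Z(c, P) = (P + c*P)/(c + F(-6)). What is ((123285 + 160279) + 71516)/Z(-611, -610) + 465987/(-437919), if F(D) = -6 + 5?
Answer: -26048392409/44521765 ≈ -585.07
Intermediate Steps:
F(D) = -1
Z(c, P) = (P + P*c)/(-1 + c) (Z(c, P) = (P + c*P)/(c - 1) = (P + P*c)/(-1 + c))
((123285 + 160279) + 71516)/Z(-611, -610) + 465987/(-437919) = ((123285 + 160279) + 71516)/((-610*(1 - 611)/(-1 - 611))) + 465987/(-437919) = (283564 + 71516)/((-610*(-610)/(-612))) + 465987*(-1/437919) = 355080/((-610*(-1/612)*(-610))) - 155329/145973 = 355080/(-93025/153) - 155329/145973 = 355080*(-153/93025) - 155329/145973 = -10865448/18605 - 155329/145973 = -26048392409/44521765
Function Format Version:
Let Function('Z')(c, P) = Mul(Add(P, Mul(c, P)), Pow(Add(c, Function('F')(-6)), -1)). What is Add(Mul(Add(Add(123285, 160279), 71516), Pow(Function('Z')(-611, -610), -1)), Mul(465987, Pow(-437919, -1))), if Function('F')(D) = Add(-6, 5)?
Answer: Rational(-26048392409, 44521765) ≈ -585.07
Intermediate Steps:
Function('F')(D) = -1
Function('Z')(c, P) = Mul(Pow(Add(-1, c), -1), Add(P, Mul(P, c))) (Function('Z')(c, P) = Mul(Add(P, Mul(c, P)), Pow(Add(c, -1), -1)) = Mul(Add(P, Mul(P, c)), Pow(Add(-1, c), -1)) = Mul(Pow(Add(-1, c), -1), Add(P, Mul(P, c))))
Add(Mul(Add(Add(123285, 160279), 71516), Pow(Function('Z')(-611, -610), -1)), Mul(465987, Pow(-437919, -1))) = Add(Mul(Add(Add(123285, 160279), 71516), Pow(Mul(-610, Pow(Add(-1, -611), -1), Add(1, -611)), -1)), Mul(465987, Pow(-437919, -1))) = Add(Mul(Add(283564, 71516), Pow(Mul(-610, Pow(-612, -1), -610), -1)), Mul(465987, Rational(-1, 437919))) = Add(Mul(355080, Pow(Mul(-610, Rational(-1, 612), -610), -1)), Rational(-155329, 145973)) = Add(Mul(355080, Pow(Rational(-93025, 153), -1)), Rational(-155329, 145973)) = Add(Mul(355080, Rational(-153, 93025)), Rational(-155329, 145973)) = Add(Rational(-10865448, 18605), Rational(-155329, 145973)) = Rational(-26048392409, 44521765)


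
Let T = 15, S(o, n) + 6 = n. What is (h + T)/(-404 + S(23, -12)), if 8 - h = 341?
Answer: 159/211 ≈ 0.75355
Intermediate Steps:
h = -333 (h = 8 - 1*341 = 8 - 341 = -333)
S(o, n) = -6 + n
(h + T)/(-404 + S(23, -12)) = (-333 + 15)/(-404 + (-6 - 12)) = -318/(-404 - 18) = -318/(-422) = -318*(-1/422) = 159/211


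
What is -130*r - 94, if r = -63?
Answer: 8096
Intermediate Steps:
-130*r - 94 = -130*(-63) - 94 = 8190 - 94 = 8096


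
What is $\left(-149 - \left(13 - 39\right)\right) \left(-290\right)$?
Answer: $35670$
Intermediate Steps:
$\left(-149 - \left(13 - 39\right)\right) \left(-290\right) = \left(-149 - -26\right) \left(-290\right) = \left(-149 + 26\right) \left(-290\right) = \left(-123\right) \left(-290\right) = 35670$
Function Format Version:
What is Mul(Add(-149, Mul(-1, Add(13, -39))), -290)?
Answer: 35670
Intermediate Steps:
Mul(Add(-149, Mul(-1, Add(13, -39))), -290) = Mul(Add(-149, Mul(-1, -26)), -290) = Mul(Add(-149, 26), -290) = Mul(-123, -290) = 35670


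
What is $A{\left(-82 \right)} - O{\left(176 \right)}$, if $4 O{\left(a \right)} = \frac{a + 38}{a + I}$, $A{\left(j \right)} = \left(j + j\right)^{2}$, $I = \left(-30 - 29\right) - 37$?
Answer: $\frac{4303253}{160} \approx 26895.0$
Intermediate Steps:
$I = -96$ ($I = -59 - 37 = -96$)
$A{\left(j \right)} = 4 j^{2}$ ($A{\left(j \right)} = \left(2 j\right)^{2} = 4 j^{2}$)
$O{\left(a \right)} = \frac{38 + a}{4 \left(-96 + a\right)}$ ($O{\left(a \right)} = \frac{\left(a + 38\right) \frac{1}{a - 96}}{4} = \frac{\left(38 + a\right) \frac{1}{-96 + a}}{4} = \frac{\frac{1}{-96 + a} \left(38 + a\right)}{4} = \frac{38 + a}{4 \left(-96 + a\right)}$)
$A{\left(-82 \right)} - O{\left(176 \right)} = 4 \left(-82\right)^{2} - \frac{38 + 176}{4 \left(-96 + 176\right)} = 4 \cdot 6724 - \frac{1}{4} \cdot \frac{1}{80} \cdot 214 = 26896 - \frac{1}{4} \cdot \frac{1}{80} \cdot 214 = 26896 - \frac{107}{160} = \frac{4303253}{160}$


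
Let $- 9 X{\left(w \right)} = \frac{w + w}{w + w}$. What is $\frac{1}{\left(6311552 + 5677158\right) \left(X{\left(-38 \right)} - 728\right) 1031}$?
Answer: $- \frac{9}{80997439145530} \approx -1.1111 \cdot 10^{-13}$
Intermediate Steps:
$X{\left(w \right)} = - \frac{1}{9}$ ($X{\left(w \right)} = - \frac{\left(w + w\right) \frac{1}{w + w}}{9} = - \frac{2 w \frac{1}{2 w}}{9} = \left(- \frac{1}{9}\right) 1 = - \frac{1}{9}$)
$\frac{1}{\left(6311552 + 5677158\right) \left(X{\left(-38 \right)} - 728\right) 1031} = \frac{1}{\left(6311552 + 5677158\right) \left(- \frac{1}{9} - 728\right) 1031} = \frac{1}{11988710 \left(\left(- \frac{6553}{9}\right) 1031\right)} = \frac{1}{11988710 \left(- \frac{6756143}{9}\right)} = \frac{1}{11988710} \left(- \frac{9}{6756143}\right) = - \frac{9}{80997439145530}$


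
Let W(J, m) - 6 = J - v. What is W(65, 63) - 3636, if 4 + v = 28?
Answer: -3589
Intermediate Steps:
v = 24 (v = -4 + 28 = 24)
W(J, m) = -18 + J (W(J, m) = 6 + (J - 1*24) = 6 + (J - 24) = 6 + (-24 + J) = -18 + J)
W(65, 63) - 3636 = (-18 + 65) - 3636 = 47 - 3636 = -3589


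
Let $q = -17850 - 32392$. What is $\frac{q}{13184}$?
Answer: $- \frac{25121}{6592} \approx -3.8108$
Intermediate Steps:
$q = -50242$ ($q = -17850 - 32392 = -50242$)
$\frac{q}{13184} = - \frac{50242}{13184} = \left(-50242\right) \frac{1}{13184} = - \frac{25121}{6592}$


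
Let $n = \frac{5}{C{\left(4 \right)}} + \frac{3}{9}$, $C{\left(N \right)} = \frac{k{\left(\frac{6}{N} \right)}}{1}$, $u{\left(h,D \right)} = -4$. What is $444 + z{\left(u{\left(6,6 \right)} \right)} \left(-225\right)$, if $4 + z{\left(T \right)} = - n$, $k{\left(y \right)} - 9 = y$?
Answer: $\frac{10683}{7} \approx 1526.1$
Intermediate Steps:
$k{\left(y \right)} = 9 + y$
$C{\left(N \right)} = 9 + \frac{6}{N}$ ($C{\left(N \right)} = \frac{9 + \frac{6}{N}}{1} = \left(9 + \frac{6}{N}\right) 1 = 9 + \frac{6}{N}$)
$n = \frac{17}{21}$ ($n = \frac{5}{9 + \frac{6}{4}} + \frac{3}{9} = \frac{5}{9 + 6 \cdot \frac{1}{4}} + 3 \cdot \frac{1}{9} = \frac{5}{9 + \frac{3}{2}} + \frac{1}{3} = \frac{5}{\frac{21}{2}} + \frac{1}{3} = 5 \cdot \frac{2}{21} + \frac{1}{3} = \frac{10}{21} + \frac{1}{3} = \frac{17}{21} \approx 0.80952$)
$z{\left(T \right)} = - \frac{101}{21}$ ($z{\left(T \right)} = -4 - \frac{17}{21} = - \frac{101}{21}$)
$444 + z{\left(u{\left(6,6 \right)} \right)} \left(-225\right) = 444 - - \frac{7575}{7} = 444 + \frac{7575}{7} = \frac{10683}{7}$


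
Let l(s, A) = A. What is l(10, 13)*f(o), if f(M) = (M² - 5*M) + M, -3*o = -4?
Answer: -416/9 ≈ -46.222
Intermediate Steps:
o = 4/3 (o = -⅓*(-4) = 4/3 ≈ 1.3333)
f(M) = M² - 4*M
l(10, 13)*f(o) = 13*(4*(-4 + 4/3)/3) = 13*((4/3)*(-8/3)) = 13*(-32/9) = -416/9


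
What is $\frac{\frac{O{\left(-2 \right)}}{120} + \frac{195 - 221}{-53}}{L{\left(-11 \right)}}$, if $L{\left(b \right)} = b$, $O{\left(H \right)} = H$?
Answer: $- \frac{137}{3180} \approx -0.043082$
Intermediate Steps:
$\frac{\frac{O{\left(-2 \right)}}{120} + \frac{195 - 221}{-53}}{L{\left(-11 \right)}} = \frac{- \frac{2}{120} + \frac{195 - 221}{-53}}{-11} = \left(\left(-2\right) \frac{1}{120} - - \frac{26}{53}\right) \left(- \frac{1}{11}\right) = \left(- \frac{1}{60} + \frac{26}{53}\right) \left(- \frac{1}{11}\right) = \frac{1507}{3180} \left(- \frac{1}{11}\right) = - \frac{137}{3180}$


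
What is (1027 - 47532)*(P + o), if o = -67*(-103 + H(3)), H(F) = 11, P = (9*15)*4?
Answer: -311769520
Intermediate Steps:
P = 540 (P = 135*4 = 540)
o = 6164 (o = -67*(-103 + 11) = -67*(-92) = 6164)
(1027 - 47532)*(P + o) = (1027 - 47532)*(540 + 6164) = -46505*6704 = -311769520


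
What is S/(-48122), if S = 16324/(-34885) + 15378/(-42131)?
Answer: 612103987/35363412576035 ≈ 1.7309e-5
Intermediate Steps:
S = -1224207974/1469739935 (S = 16324*(-1/34885) + 15378*(-1/42131) = -16324/34885 - 15378/42131 = -1224207974/1469739935 ≈ -0.83294)
S/(-48122) = -1224207974/1469739935/(-48122) = -1224207974/1469739935*(-1/48122) = 612103987/35363412576035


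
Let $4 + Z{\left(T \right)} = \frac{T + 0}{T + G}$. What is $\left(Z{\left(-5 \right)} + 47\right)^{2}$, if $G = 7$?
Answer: $\frac{6561}{4} \approx 1640.3$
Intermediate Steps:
$Z{\left(T \right)} = -4 + \frac{T}{7 + T}$ ($Z{\left(T \right)} = -4 + \frac{T + 0}{T + 7} = -4 + \frac{T}{7 + T}$)
$\left(Z{\left(-5 \right)} + 47\right)^{2} = \left(\frac{-28 - -15}{7 - 5} + 47\right)^{2} = \left(\frac{-28 + 15}{2} + 47\right)^{2} = \left(\frac{1}{2} \left(-13\right) + 47\right)^{2} = \left(- \frac{13}{2} + 47\right)^{2} = \left(\frac{81}{2}\right)^{2} = \frac{6561}{4}$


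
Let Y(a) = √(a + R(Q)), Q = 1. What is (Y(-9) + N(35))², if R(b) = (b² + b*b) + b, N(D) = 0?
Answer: -6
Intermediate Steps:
R(b) = b + 2*b² (R(b) = (b² + b²) + b = 2*b² + b = b + 2*b²)
Y(a) = √(3 + a) (Y(a) = √(a + 1*(1 + 2*1)) = √(a + 1*(1 + 2)) = √(a + 1*3) = √(a + 3) = √(3 + a))
(Y(-9) + N(35))² = (√(3 - 9) + 0)² = (√(-6) + 0)² = (I*√6 + 0)² = (I*√6)² = -6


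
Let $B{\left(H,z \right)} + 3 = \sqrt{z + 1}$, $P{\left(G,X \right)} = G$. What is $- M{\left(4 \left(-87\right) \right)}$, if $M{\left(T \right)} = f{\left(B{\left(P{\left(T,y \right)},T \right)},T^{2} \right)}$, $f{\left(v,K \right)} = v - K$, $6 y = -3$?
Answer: $121107 - i \sqrt{347} \approx 1.2111 \cdot 10^{5} - 18.628 i$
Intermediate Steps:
$y = - \frac{1}{2}$ ($y = \frac{1}{6} \left(-3\right) = - \frac{1}{2} \approx -0.5$)
$B{\left(H,z \right)} = -3 + \sqrt{1 + z}$ ($B{\left(H,z \right)} = -3 + \sqrt{z + 1} = -3 + \sqrt{1 + z}$)
$M{\left(T \right)} = -3 + \sqrt{1 + T} - T^{2}$ ($M{\left(T \right)} = \left(-3 + \sqrt{1 + T}\right) - T^{2} = -3 + \sqrt{1 + T} - T^{2}$)
$- M{\left(4 \left(-87\right) \right)} = - (-3 + \sqrt{1 + 4 \left(-87\right)} - \left(4 \left(-87\right)\right)^{2}) = - (-3 + \sqrt{1 - 348} - \left(-348\right)^{2}) = - (-3 + \sqrt{-347} - 121104) = - (-3 + i \sqrt{347} - 121104) = - (-121107 + i \sqrt{347}) = 121107 - i \sqrt{347}$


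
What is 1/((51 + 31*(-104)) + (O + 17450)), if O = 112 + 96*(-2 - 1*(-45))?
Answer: 1/18517 ≈ 5.4004e-5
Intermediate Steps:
O = 4240 (O = 112 + 96*(-2 + 45) = 112 + 96*43 = 112 + 4128 = 4240)
1/((51 + 31*(-104)) + (O + 17450)) = 1/((51 + 31*(-104)) + (4240 + 17450)) = 1/((51 - 3224) + 21690) = 1/(-3173 + 21690) = 1/18517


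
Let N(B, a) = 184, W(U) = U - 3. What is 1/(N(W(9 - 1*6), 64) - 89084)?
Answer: -1/88900 ≈ -1.1249e-5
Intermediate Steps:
W(U) = -3 + U
1/(N(W(9 - 1*6), 64) - 89084) = 1/(184 - 89084) = 1/(-88900) = -1/88900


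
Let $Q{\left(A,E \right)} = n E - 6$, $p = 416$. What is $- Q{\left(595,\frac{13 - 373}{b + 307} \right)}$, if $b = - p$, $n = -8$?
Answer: $\frac{3534}{109} \approx 32.422$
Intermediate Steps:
$b = -416$ ($b = \left(-1\right) 416 = -416$)
$Q{\left(A,E \right)} = -6 - 8 E$ ($Q{\left(A,E \right)} = - 8 E - 6 = -6 - 8 E$)
$- Q{\left(595,\frac{13 - 373}{b + 307} \right)} = - (-6 - 8 \frac{13 - 373}{-416 + 307}) = - (-6 - 8 \left(- \frac{360}{-109}\right)) = - (-6 - 8 \left(\left(-360\right) \left(- \frac{1}{109}\right)\right)) = - (-6 - \frac{2880}{109}) = \left(-1\right) \left(- \frac{3534}{109}\right) = \frac{3534}{109}$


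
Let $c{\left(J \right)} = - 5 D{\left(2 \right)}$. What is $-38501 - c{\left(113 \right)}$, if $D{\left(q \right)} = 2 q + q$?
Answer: $-38471$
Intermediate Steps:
$D{\left(q \right)} = 3 q$
$c{\left(J \right)} = -30$ ($c{\left(J \right)} = - 5 \cdot 3 \cdot 2 = \left(-5\right) 6 = -30$)
$-38501 - c{\left(113 \right)} = -38501 - -30 = -38501 + 30 = -38471$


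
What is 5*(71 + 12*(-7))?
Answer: -65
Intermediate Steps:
5*(71 + 12*(-7)) = 5*(71 - 84) = 5*(-13) = -65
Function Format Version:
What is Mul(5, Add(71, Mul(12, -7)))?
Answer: -65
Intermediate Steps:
Mul(5, Add(71, Mul(12, -7))) = Mul(5, Add(71, -84)) = Mul(5, -13) = -65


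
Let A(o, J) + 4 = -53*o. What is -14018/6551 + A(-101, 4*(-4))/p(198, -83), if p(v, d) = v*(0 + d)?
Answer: -88471037/35886378 ≈ -2.4653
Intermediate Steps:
p(v, d) = d*v (p(v, d) = v*d = d*v)
A(o, J) = -4 - 53*o
-14018/6551 + A(-101, 4*(-4))/p(198, -83) = -14018/6551 + (-4 - 53*(-101))/((-83*198)) = -14018*1/6551 + (-4 + 5353)/(-16434) = -14018/6551 + 5349*(-1/16434) = -14018/6551 - 1783/5478 = -88471037/35886378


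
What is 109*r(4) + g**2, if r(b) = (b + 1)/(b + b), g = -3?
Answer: 617/8 ≈ 77.125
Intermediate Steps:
r(b) = (1 + b)/(2*b) (r(b) = (1 + b)/((2*b)) = (1 + b)*(1/(2*b)) = (1 + b)/(2*b))
109*r(4) + g**2 = 109*((1/2)*(1 + 4)/4) + (-3)**2 = 109*((1/2)*(1/4)*5) + 9 = 109*(5/8) + 9 = 545/8 + 9 = 617/8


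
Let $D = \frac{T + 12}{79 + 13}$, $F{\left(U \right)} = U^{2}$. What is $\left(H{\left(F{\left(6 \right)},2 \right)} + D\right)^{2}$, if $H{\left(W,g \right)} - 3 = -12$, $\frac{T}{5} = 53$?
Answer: $\frac{303601}{8464} \approx 35.87$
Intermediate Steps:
$T = 265$ ($T = 5 \cdot 53 = 265$)
$H{\left(W,g \right)} = -9$ ($H{\left(W,g \right)} = 3 - 12 = -9$)
$D = \frac{277}{92}$ ($D = \frac{265 + 12}{79 + 13} = \frac{277}{92} \approx 3.0109$)
$\left(H{\left(F{\left(6 \right)},2 \right)} + D\right)^{2} = \left(-9 + \frac{277}{92}\right)^{2} = \left(- \frac{551}{92}\right)^{2} = \frac{303601}{8464}$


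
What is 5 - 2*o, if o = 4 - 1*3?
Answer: 3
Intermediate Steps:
o = 1 (o = 4 - 3 = 1)
5 - 2*o = 5 - 2*1 = 5 - 2 = 3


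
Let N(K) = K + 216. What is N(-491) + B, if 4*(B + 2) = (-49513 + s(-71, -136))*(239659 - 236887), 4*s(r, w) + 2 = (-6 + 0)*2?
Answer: -68630423/2 ≈ -3.4315e+7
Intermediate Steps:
s(r, w) = -7/2 (s(r, w) = -1/2 + ((-6 + 0)*2)/4 = -1/2 + (-6*2)/4 = -1/2 + (1/4)*(-12) = -1/2 - 3 = -7/2)
N(K) = 216 + K
B = -68629873/2 (B = -2 + ((-49513 - 7/2)*(239659 - 236887))/4 = -2 + (-99033/2*2772)/4 = -2 + (1/4)*(-137259738) = -2 - 68629869/2 = -68629873/2 ≈ -3.4315e+7)
N(-491) + B = (216 - 491) - 68629873/2 = -275 - 68629873/2 = -68630423/2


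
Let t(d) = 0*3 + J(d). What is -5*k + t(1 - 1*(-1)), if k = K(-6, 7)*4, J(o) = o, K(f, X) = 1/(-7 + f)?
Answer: 46/13 ≈ 3.5385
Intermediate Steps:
k = -4/13 (k = 4/(-7 - 6) = 4/(-13) = -1/13*4 = -4/13 ≈ -0.30769)
t(d) = d (t(d) = 0*3 + d = 0 + d = d)
-5*k + t(1 - 1*(-1)) = -5*(-4/13) + (1 - 1*(-1)) = 20/13 + (1 + 1) = 20/13 + 2 = 46/13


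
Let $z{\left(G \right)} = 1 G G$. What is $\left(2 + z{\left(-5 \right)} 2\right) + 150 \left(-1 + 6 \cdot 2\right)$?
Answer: $1702$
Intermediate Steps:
$z{\left(G \right)} = G^{2}$ ($z{\left(G \right)} = G G = G^{2}$)
$\left(2 + z{\left(-5 \right)} 2\right) + 150 \left(-1 + 6 \cdot 2\right) = \left(2 + \left(-5\right)^{2} \cdot 2\right) + 150 \left(-1 + 6 \cdot 2\right) = \left(2 + 25 \cdot 2\right) + 150 \left(-1 + 12\right) = \left(2 + 50\right) + 150 \cdot 11 = 52 + 1650 = 1702$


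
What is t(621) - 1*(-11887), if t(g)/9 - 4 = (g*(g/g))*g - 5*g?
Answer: 3454747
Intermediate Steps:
t(g) = 36 - 45*g + 9*g² (t(g) = 36 + 9*((g*(g/g))*g - 5*g) = 36 + 9*((g*1)*g - 5*g) = 36 + 9*(g*g - 5*g) = 36 + 9*(g² - 5*g) = 36 + (-45*g + 9*g²) = 36 - 45*g + 9*g²)
t(621) - 1*(-11887) = (36 - 45*621 + 9*621²) - 1*(-11887) = (36 - 27945 + 9*385641) + 11887 = (36 - 27945 + 3470769) + 11887 = 3442860 + 11887 = 3454747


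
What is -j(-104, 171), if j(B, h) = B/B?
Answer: -1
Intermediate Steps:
j(B, h) = 1
-j(-104, 171) = -1*1 = -1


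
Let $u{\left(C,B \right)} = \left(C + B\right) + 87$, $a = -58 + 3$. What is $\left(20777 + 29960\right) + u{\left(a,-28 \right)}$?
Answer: $50741$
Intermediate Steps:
$a = -55$
$u{\left(C,B \right)} = 87 + B + C$ ($u{\left(C,B \right)} = \left(B + C\right) + 87 = 87 + B + C$)
$\left(20777 + 29960\right) + u{\left(a,-28 \right)} = \left(20777 + 29960\right) - -4 = 50737 + 4 = 50741$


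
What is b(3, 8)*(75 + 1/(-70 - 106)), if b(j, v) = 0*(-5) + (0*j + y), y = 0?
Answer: 0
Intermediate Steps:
b(j, v) = 0 (b(j, v) = 0*(-5) + (0*j + 0) = 0 + (0 + 0) = 0 + 0 = 0)
b(3, 8)*(75 + 1/(-70 - 106)) = 0*(75 + 1/(-70 - 106)) = 0*(75 + 1/(-176)) = 0*(75 - 1/176) = 0*(13199/176) = 0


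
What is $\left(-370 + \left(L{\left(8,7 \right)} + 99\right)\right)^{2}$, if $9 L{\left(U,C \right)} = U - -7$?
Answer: $\frac{652864}{9} \approx 72541.0$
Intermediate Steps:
$L{\left(U,C \right)} = \frac{7}{9} + \frac{U}{9}$ ($L{\left(U,C \right)} = \frac{U - -7}{9} = \frac{U + 7}{9} = \frac{7 + U}{9} = \frac{7}{9} + \frac{U}{9}$)
$\left(-370 + \left(L{\left(8,7 \right)} + 99\right)\right)^{2} = \left(-370 + \left(\left(\frac{7}{9} + \frac{1}{9} \cdot 8\right) + 99\right)\right)^{2} = \left(-370 + \left(\left(\frac{7}{9} + \frac{8}{9}\right) + 99\right)\right)^{2} = \left(-370 + \left(\frac{5}{3} + 99\right)\right)^{2} = \left(-370 + \frac{302}{3}\right)^{2} = \left(- \frac{808}{3}\right)^{2} = \frac{652864}{9}$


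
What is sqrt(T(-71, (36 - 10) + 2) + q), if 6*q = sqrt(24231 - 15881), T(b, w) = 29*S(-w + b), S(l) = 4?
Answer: sqrt(4176 + 30*sqrt(334))/6 ≈ 11.456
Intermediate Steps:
T(b, w) = 116 (T(b, w) = 29*4 = 116)
q = 5*sqrt(334)/6 (q = sqrt(24231 - 15881)/6 = sqrt(8350)/6 = (5*sqrt(334))/6 = 5*sqrt(334)/6 ≈ 15.230)
sqrt(T(-71, (36 - 10) + 2) + q) = sqrt(116 + 5*sqrt(334)/6)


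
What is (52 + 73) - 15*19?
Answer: -160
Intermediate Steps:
(52 + 73) - 15*19 = 125 - 285 = -160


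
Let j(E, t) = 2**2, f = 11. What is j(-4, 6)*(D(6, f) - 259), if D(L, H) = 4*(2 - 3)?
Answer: -1052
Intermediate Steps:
j(E, t) = 4
D(L, H) = -4 (D(L, H) = 4*(-1) = -4)
j(-4, 6)*(D(6, f) - 259) = 4*(-4 - 259) = 4*(-263) = -1052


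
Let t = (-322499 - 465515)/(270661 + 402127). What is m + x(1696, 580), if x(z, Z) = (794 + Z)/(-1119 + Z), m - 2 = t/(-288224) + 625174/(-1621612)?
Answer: -19802519623107964513/21186250621457935552 ≈ -0.93469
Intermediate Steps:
t = -394007/336394 (t = -788014/672788 = -788014*1/672788 = -394007/336394 ≈ -1.1713)
m = 63459613167475021/39306587423855168 (m = 2 + (-394007/336394/(-288224) + 625174/(-1621612)) = 2 + (-394007/336394*(-1/288224) + 625174*(-1/1621612)) = 2 + (394007/96956824256 - 312587/810806) = 2 - 15153561680235315/39306587423855168 = 63459613167475021/39306587423855168 ≈ 1.6145)
x(z, Z) = (794 + Z)/(-1119 + Z)
m + x(1696, 580) = 63459613167475021/39306587423855168 + (794 + 580)/(-1119 + 580) = 63459613167475021/39306587423855168 + 1374/(-539) = 63459613167475021/39306587423855168 - 1/539*1374 = 63459613167475021/39306587423855168 - 1374/539 = -19802519623107964513/21186250621457935552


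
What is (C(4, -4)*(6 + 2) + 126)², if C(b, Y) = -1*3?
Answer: 10404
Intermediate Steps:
C(b, Y) = -3
(C(4, -4)*(6 + 2) + 126)² = (-3*(6 + 2) + 126)² = (-3*8 + 126)² = (-24 + 126)² = 102² = 10404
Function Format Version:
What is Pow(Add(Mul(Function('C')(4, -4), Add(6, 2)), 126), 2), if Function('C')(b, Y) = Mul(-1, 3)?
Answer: 10404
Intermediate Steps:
Function('C')(b, Y) = -3
Pow(Add(Mul(Function('C')(4, -4), Add(6, 2)), 126), 2) = Pow(Add(Mul(-3, Add(6, 2)), 126), 2) = Pow(Add(Mul(-3, 8), 126), 2) = Pow(Add(-24, 126), 2) = Pow(102, 2) = 10404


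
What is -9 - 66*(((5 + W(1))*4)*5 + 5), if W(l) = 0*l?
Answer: -6939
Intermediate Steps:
W(l) = 0
-9 - 66*(((5 + W(1))*4)*5 + 5) = -9 - 66*(((5 + 0)*4)*5 + 5) = -9 - 66*((5*4)*5 + 5) = -9 - 66*(20*5 + 5) = -9 - 66*(100 + 5) = -9 - 66*105 = -9 - 6930 = -6939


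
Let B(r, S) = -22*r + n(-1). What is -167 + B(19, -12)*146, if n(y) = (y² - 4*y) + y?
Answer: -60611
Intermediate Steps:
n(y) = y² - 3*y
B(r, S) = 4 - 22*r (B(r, S) = -22*r - (-3 - 1) = -22*r - 1*(-4) = -22*r + 4 = 4 - 22*r)
-167 + B(19, -12)*146 = -167 + (4 - 22*19)*146 = -167 + (4 - 418)*146 = -167 - 414*146 = -167 - 60444 = -60611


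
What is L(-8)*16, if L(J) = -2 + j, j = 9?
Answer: 112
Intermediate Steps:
L(J) = 7 (L(J) = -2 + 9 = 7)
L(-8)*16 = 7*16 = 112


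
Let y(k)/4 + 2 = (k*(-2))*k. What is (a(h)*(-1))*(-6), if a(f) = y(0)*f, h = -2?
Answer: 96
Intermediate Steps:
y(k) = -8 - 8*k² (y(k) = -8 + 4*((k*(-2))*k) = -8 + 4*((-2*k)*k) = -8 + 4*(-2*k²) = -8 - 8*k²)
a(f) = -8*f (a(f) = (-8 - 8*0²)*f = (-8 - 8*0)*f = (-8 + 0)*f = -8*f)
(a(h)*(-1))*(-6) = (-8*(-2)*(-1))*(-6) = (16*(-1))*(-6) = -16*(-6) = 96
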